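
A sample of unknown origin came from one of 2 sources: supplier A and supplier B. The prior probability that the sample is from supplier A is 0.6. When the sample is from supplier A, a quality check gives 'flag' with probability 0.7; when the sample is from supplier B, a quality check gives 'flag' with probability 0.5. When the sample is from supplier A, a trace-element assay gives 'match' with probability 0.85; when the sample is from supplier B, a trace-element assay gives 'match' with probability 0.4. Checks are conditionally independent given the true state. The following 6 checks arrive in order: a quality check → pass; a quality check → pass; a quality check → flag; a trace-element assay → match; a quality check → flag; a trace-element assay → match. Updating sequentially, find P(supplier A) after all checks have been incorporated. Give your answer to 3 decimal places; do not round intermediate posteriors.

After a quality check='pass': P(supplier A) = 0.3·0.6000 / (0.3·0.6000 + 0.5·0.4000) ≈ 0.4737
After a quality check='pass': P(supplier A) = 0.3·0.4737 / (0.3·0.4737 + 0.5·0.5263) ≈ 0.3506
After a quality check='flag': P(supplier A) = 0.7·0.3506 / (0.7·0.3506 + 0.5·0.6494) ≈ 0.4305
After a trace-element assay='match': P(supplier A) = 0.85·0.4305 / (0.85·0.4305 + 0.4·0.5695) ≈ 0.6163
After a quality check='flag': P(supplier A) = 0.7·0.6163 / (0.7·0.6163 + 0.5·0.3837) ≈ 0.6922
After a trace-element assay='match': P(supplier A) = 0.85·0.6922 / (0.85·0.6922 + 0.4·0.3078) ≈ 0.8270

0.827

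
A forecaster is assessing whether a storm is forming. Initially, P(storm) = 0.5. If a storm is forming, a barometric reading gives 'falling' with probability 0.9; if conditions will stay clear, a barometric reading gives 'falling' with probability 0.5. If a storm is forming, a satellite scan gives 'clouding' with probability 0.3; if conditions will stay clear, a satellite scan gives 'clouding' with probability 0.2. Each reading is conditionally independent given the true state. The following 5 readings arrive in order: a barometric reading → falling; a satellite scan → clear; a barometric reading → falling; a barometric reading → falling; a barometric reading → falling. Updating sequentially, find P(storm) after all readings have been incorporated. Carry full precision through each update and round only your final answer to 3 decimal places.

0.902

After a barometric reading='falling': P(storm) = 0.9·0.5000 / (0.9·0.5000 + 0.5·0.5000) ≈ 0.6429
After a satellite scan='clear': P(storm) = 0.7·0.6429 / (0.7·0.6429 + 0.8·0.3571) ≈ 0.6117
After a barometric reading='falling': P(storm) = 0.9·0.6117 / (0.9·0.6117 + 0.5·0.3883) ≈ 0.7392
After a barometric reading='falling': P(storm) = 0.9·0.7392 / (0.9·0.7392 + 0.5·0.2608) ≈ 0.8361
After a barometric reading='falling': P(storm) = 0.9·0.8361 / (0.9·0.8361 + 0.5·0.1639) ≈ 0.9018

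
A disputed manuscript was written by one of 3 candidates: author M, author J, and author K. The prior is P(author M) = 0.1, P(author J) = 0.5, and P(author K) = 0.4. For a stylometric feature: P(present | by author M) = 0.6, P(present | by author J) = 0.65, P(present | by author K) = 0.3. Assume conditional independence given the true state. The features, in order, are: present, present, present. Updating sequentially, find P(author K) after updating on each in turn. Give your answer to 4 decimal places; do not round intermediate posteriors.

After 'present': normaliser = 0.6·0.1000 + 0.65·0.5000 + 0.3·0.4000; P(author M) ≈ 0.1188, P(author J) ≈ 0.6436, P(author K) ≈ 0.2376
After 'present': normaliser = 0.6·0.1188 + 0.65·0.6436 + 0.3·0.2376; P(author M) ≈ 0.1271, P(author J) ≈ 0.7458, P(author K) ≈ 0.1271
After 'present': normaliser = 0.6·0.1271 + 0.65·0.7458 + 0.3·0.1271; P(author M) ≈ 0.1273, P(author J) ≈ 0.8091, P(author K) ≈ 0.0636

0.0636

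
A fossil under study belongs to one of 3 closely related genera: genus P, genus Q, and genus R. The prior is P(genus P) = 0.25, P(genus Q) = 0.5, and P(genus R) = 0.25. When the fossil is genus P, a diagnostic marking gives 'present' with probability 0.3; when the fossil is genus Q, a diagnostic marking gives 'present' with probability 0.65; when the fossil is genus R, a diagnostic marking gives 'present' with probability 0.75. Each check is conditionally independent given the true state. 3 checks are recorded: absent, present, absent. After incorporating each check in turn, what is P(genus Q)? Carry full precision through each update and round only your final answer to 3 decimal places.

0.451

After 'absent': normaliser = 0.7·0.2500 + 0.35·0.5000 + 0.25·0.2500; P(genus P) ≈ 0.4242, P(genus Q) ≈ 0.4242, P(genus R) ≈ 0.1515
After 'present': normaliser = 0.3·0.4242 + 0.65·0.4242 + 0.75·0.1515; P(genus P) ≈ 0.2463, P(genus Q) ≈ 0.5337, P(genus R) ≈ 0.2199
After 'absent': normaliser = 0.7·0.2463 + 0.35·0.5337 + 0.25·0.2199; P(genus P) ≈ 0.4163, P(genus Q) ≈ 0.4510, P(genus R) ≈ 0.1327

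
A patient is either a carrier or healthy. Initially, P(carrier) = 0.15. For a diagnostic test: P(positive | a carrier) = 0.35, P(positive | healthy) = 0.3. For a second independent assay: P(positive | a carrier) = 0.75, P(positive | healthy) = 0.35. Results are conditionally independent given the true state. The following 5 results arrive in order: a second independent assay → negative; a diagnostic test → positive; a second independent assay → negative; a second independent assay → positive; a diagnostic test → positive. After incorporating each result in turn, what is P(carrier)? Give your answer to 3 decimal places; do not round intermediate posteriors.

0.071

After a second independent assay='negative': P(carrier) = 0.25·0.1500 / (0.25·0.1500 + 0.65·0.8500) ≈ 0.0636
After a diagnostic test='positive': P(carrier) = 0.35·0.0636 / (0.35·0.0636 + 0.3·0.9364) ≈ 0.0734
After a second independent assay='negative': P(carrier) = 0.25·0.0734 / (0.25·0.0734 + 0.65·0.9266) ≈ 0.0296
After a second independent assay='positive': P(carrier) = 0.75·0.0296 / (0.75·0.0296 + 0.35·0.9704) ≈ 0.0613
After a diagnostic test='positive': P(carrier) = 0.35·0.0613 / (0.35·0.0613 + 0.3·0.9387) ≈ 0.0708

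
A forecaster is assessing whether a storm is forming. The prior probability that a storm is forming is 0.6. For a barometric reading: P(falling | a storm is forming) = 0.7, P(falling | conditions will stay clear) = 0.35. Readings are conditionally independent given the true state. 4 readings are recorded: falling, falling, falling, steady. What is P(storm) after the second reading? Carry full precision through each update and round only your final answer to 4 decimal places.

0.8571

After 'falling': P(storm) = 0.7·0.6000 / (0.7·0.6000 + 0.35·0.4000) ≈ 0.7500
After 'falling': P(storm) = 0.7·0.7500 / (0.7·0.7500 + 0.35·0.2500) ≈ 0.8571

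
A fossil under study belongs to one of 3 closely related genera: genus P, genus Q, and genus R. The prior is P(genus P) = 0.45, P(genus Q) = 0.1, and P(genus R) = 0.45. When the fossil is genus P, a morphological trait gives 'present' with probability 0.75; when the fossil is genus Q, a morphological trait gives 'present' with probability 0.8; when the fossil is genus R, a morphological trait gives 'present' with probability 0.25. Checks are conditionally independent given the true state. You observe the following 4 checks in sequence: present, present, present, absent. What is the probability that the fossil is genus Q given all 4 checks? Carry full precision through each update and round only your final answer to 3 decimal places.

0.163

After 'present': normaliser = 0.75·0.4500 + 0.8·0.1000 + 0.25·0.4500; P(genus P) ≈ 0.6368, P(genus Q) ≈ 0.1509, P(genus R) ≈ 0.2123
After 'present': normaliser = 0.75·0.6368 + 0.8·0.1509 + 0.25·0.2123; P(genus P) ≈ 0.7332, P(genus Q) ≈ 0.1854, P(genus R) ≈ 0.0815
After 'present': normaliser = 0.75·0.7332 + 0.8·0.1854 + 0.25·0.0815; P(genus P) ≈ 0.7653, P(genus Q) ≈ 0.2064, P(genus R) ≈ 0.0283
After 'absent': normaliser = 0.25·0.7653 + 0.2·0.2064 + 0.75·0.0283; P(genus P) ≈ 0.7537, P(genus Q) ≈ 0.1626, P(genus R) ≈ 0.0837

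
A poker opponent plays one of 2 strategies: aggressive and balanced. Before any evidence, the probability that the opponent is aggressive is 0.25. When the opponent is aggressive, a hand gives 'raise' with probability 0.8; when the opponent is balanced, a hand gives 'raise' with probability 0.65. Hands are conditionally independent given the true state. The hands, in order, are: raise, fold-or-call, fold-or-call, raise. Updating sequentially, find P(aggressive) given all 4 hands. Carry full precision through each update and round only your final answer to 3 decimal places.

0.142

Apply Bayes' rule sequentially, carrying P(aggressive) forward.
After 'raise': P(aggressive) = 0.8·0.2500 / (0.8·0.2500 + 0.65·0.7500) ≈ 0.2909
After 'fold-or-call': P(aggressive) = 0.2·0.2909 / (0.2·0.2909 + 0.35·0.7091) ≈ 0.1899
After 'fold-or-call': P(aggressive) = 0.2·0.1899 / (0.2·0.1899 + 0.35·0.8101) ≈ 0.1181
After 'raise': P(aggressive) = 0.8·0.1181 / (0.8·0.1181 + 0.65·0.8819) ≈ 0.1415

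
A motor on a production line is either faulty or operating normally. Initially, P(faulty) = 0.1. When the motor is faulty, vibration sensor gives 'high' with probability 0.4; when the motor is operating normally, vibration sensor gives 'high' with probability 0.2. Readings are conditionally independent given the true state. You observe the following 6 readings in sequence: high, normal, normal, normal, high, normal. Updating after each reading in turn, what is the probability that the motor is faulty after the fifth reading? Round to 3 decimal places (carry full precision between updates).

0.158

After 'high': P(faulty) = 0.4·0.1000 / (0.4·0.1000 + 0.2·0.9000) ≈ 0.1818
After 'normal': P(faulty) = 0.6·0.1818 / (0.6·0.1818 + 0.8·0.8182) ≈ 0.1429
After 'normal': P(faulty) = 0.6·0.1429 / (0.6·0.1429 + 0.8·0.8571) ≈ 0.1111
After 'normal': P(faulty) = 0.6·0.1111 / (0.6·0.1111 + 0.8·0.8889) ≈ 0.0857
After 'high': P(faulty) = 0.4·0.0857 / (0.4·0.0857 + 0.2·0.9143) ≈ 0.1579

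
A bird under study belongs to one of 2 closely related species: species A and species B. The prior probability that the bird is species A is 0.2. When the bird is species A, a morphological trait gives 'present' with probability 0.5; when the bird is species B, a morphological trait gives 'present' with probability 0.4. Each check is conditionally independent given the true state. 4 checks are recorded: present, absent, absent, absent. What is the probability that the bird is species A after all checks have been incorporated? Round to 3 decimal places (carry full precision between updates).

After 'present': P(species A) = 0.5·0.2000 / (0.5·0.2000 + 0.4·0.8000) ≈ 0.2381
After 'absent': P(species A) = 0.5·0.2381 / (0.5·0.2381 + 0.6·0.7619) ≈ 0.2066
After 'absent': P(species A) = 0.5·0.2066 / (0.5·0.2066 + 0.6·0.7934) ≈ 0.1783
After 'absent': P(species A) = 0.5·0.1783 / (0.5·0.1783 + 0.6·0.8217) ≈ 0.1531

0.153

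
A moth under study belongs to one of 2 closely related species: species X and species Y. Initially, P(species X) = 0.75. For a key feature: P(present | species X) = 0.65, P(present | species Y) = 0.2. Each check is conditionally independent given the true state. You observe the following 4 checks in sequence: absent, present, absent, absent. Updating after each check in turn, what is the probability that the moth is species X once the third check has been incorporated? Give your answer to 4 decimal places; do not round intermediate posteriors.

0.6511

After 'absent': P(species X) = 0.35·0.7500 / (0.35·0.7500 + 0.8·0.2500) ≈ 0.5676
After 'present': P(species X) = 0.65·0.5676 / (0.65·0.5676 + 0.2·0.4324) ≈ 0.8101
After 'absent': P(species X) = 0.35·0.8101 / (0.35·0.8101 + 0.8·0.1899) ≈ 0.6511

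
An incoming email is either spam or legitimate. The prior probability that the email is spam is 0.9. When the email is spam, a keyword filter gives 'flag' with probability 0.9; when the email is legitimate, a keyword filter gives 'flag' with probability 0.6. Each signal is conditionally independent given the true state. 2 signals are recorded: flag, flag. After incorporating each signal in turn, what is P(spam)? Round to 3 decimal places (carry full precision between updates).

0.953

After 'flag': P(spam) = 0.9·0.9000 / (0.9·0.9000 + 0.6·0.1000) ≈ 0.9310
After 'flag': P(spam) = 0.9·0.9310 / (0.9·0.9310 + 0.6·0.0690) ≈ 0.9529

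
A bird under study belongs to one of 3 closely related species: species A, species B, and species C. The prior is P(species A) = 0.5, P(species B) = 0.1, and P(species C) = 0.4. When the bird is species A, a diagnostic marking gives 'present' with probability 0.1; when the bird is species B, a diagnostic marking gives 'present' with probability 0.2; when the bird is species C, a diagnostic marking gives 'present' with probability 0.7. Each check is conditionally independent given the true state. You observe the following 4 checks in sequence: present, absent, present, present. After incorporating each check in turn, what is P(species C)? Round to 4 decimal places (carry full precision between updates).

0.9742

Apply Bayes' rule sequentially, carrying P(species C) forward.
After 'present': normaliser = 0.1·0.5000 + 0.2·0.1000 + 0.7·0.4000; P(species A) ≈ 0.1429, P(species B) ≈ 0.0571, P(species C) ≈ 0.8000
After 'absent': normaliser = 0.9·0.1429 + 0.8·0.0571 + 0.3·0.8000; P(species A) ≈ 0.3103, P(species B) ≈ 0.1103, P(species C) ≈ 0.5793
After 'present': normaliser = 0.1·0.3103 + 0.2·0.1103 + 0.7·0.5793; P(species A) ≈ 0.0677, P(species B) ≈ 0.0481, P(species C) ≈ 0.8842
After 'present': normaliser = 0.1·0.0677 + 0.2·0.0481 + 0.7·0.8842; P(species A) ≈ 0.0107, P(species B) ≈ 0.0151, P(species C) ≈ 0.9742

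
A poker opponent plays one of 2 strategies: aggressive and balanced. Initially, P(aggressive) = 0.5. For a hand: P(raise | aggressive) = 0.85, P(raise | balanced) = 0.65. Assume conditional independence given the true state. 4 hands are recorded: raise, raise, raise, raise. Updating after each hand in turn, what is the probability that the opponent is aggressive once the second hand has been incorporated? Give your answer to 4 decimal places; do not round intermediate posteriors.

After 'raise': P(aggressive) = 0.85·0.5000 / (0.85·0.5000 + 0.65·0.5000) ≈ 0.5667
After 'raise': P(aggressive) = 0.85·0.5667 / (0.85·0.5667 + 0.65·0.4333) ≈ 0.6310

0.6310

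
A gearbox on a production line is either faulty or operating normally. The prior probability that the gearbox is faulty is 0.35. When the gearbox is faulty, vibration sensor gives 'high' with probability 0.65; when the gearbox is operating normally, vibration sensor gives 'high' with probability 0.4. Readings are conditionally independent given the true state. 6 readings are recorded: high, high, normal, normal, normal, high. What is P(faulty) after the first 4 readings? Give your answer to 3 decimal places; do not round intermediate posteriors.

Apply Bayes' rule sequentially, carrying P(faulty) forward.
After 'high': P(faulty) = 0.65·0.3500 / (0.65·0.3500 + 0.4·0.6500) ≈ 0.4667
After 'high': P(faulty) = 0.65·0.4667 / (0.65·0.4667 + 0.4·0.5333) ≈ 0.5871
After 'normal': P(faulty) = 0.35·0.5871 / (0.35·0.5871 + 0.6·0.4129) ≈ 0.4534
After 'normal': P(faulty) = 0.35·0.4534 / (0.35·0.4534 + 0.6·0.5466) ≈ 0.3261

0.326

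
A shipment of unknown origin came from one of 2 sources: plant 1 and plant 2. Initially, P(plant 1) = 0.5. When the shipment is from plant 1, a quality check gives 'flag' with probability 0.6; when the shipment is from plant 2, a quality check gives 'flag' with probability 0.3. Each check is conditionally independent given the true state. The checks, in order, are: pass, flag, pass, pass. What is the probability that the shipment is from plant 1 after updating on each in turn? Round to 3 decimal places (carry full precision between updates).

After 'pass': P(plant 1) = 0.4·0.5000 / (0.4·0.5000 + 0.7·0.5000) ≈ 0.3636
After 'flag': P(plant 1) = 0.6·0.3636 / (0.6·0.3636 + 0.3·0.6364) ≈ 0.5333
After 'pass': P(plant 1) = 0.4·0.5333 / (0.4·0.5333 + 0.7·0.4667) ≈ 0.3951
After 'pass': P(plant 1) = 0.4·0.3951 / (0.4·0.3951 + 0.7·0.6049) ≈ 0.2718

0.272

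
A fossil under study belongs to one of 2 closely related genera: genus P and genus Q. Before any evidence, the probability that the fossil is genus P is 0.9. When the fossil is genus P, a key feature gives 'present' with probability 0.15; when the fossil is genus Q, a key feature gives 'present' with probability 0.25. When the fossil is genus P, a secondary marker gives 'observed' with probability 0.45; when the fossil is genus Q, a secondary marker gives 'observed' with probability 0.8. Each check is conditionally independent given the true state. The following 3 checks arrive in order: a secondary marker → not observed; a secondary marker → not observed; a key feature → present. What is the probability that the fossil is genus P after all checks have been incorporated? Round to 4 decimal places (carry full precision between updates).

0.9761

After a secondary marker='not observed': P(genus P) = 0.55·0.9000 / (0.55·0.9000 + 0.2·0.1000) ≈ 0.9612
After a secondary marker='not observed': P(genus P) = 0.55·0.9612 / (0.55·0.9612 + 0.2·0.0388) ≈ 0.9855
After a key feature='present': P(genus P) = 0.15·0.9855 / (0.15·0.9855 + 0.25·0.0145) ≈ 0.9761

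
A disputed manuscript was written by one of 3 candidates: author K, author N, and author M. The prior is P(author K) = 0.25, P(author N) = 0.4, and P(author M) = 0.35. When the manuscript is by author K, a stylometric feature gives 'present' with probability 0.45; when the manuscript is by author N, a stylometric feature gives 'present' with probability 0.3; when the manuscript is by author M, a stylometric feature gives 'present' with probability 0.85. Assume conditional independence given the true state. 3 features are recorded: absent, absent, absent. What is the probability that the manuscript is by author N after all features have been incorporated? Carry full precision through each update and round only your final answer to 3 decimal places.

After 'absent': normaliser = 0.55·0.2500 + 0.7·0.4000 + 0.15·0.3500; P(author K) ≈ 0.2926, P(author N) ≈ 0.5957, P(author M) ≈ 0.1117
After 'absent': normaliser = 0.55·0.2926 + 0.7·0.5957 + 0.15·0.1117; P(author K) ≈ 0.2706, P(author N) ≈ 0.7013, P(author M) ≈ 0.0282
After 'absent': normaliser = 0.55·0.2706 + 0.7·0.7013 + 0.15·0.0282; P(author K) ≈ 0.2311, P(author N) ≈ 0.7623, P(author M) ≈ 0.0066

0.762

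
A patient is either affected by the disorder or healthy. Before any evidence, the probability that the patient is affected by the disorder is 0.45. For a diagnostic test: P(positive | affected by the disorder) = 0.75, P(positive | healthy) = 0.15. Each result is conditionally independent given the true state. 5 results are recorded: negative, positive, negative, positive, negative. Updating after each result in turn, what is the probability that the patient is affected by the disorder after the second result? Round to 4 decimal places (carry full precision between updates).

After 'negative': P(affected) = 0.25·0.4500 / (0.25·0.4500 + 0.85·0.5500) ≈ 0.1940
After 'positive': P(affected) = 0.75·0.1940 / (0.75·0.1940 + 0.15·0.8060) ≈ 0.5461

0.5461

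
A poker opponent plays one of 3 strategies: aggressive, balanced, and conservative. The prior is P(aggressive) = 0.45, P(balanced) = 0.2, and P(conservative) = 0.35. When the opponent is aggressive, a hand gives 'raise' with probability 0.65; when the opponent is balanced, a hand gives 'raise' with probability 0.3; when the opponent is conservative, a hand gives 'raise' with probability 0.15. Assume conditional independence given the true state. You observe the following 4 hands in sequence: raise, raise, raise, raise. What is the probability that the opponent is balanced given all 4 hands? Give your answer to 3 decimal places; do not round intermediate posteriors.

0.020

After 'raise': normaliser = 0.65·0.4500 + 0.3·0.2000 + 0.15·0.3500; P(aggressive) ≈ 0.7222, P(balanced) ≈ 0.1481, P(conservative) ≈ 0.1296
After 'raise': normaliser = 0.65·0.7222 + 0.3·0.1481 + 0.15·0.1296; P(aggressive) ≈ 0.8802, P(balanced) ≈ 0.0833, P(conservative) ≈ 0.0365
After 'raise': normaliser = 0.65·0.8802 + 0.3·0.0833 + 0.15·0.0365; P(aggressive) ≈ 0.9494, P(balanced) ≈ 0.0415, P(conservative) ≈ 0.0091
After 'raise': normaliser = 0.65·0.9494 + 0.3·0.0415 + 0.15·0.0091; P(aggressive) ≈ 0.9781, P(balanced) ≈ 0.0197, P(conservative) ≈ 0.0022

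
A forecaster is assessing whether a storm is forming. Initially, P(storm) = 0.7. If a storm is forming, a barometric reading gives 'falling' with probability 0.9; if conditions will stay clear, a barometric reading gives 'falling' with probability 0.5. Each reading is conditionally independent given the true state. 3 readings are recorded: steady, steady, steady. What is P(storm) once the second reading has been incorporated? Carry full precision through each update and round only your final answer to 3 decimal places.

0.085

Each posterior becomes the prior for the next update.
After 'steady': P(storm) = 0.1·0.7000 / (0.1·0.7000 + 0.5·0.3000) ≈ 0.3182
After 'steady': P(storm) = 0.1·0.3182 / (0.1·0.3182 + 0.5·0.6818) ≈ 0.0854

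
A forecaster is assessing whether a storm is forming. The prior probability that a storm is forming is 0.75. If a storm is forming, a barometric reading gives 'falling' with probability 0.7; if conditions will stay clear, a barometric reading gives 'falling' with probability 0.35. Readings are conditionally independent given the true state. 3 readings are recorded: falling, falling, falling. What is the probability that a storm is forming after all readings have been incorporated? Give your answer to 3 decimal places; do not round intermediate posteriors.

After 'falling': P(storm) = 0.7·0.7500 / (0.7·0.7500 + 0.35·0.2500) ≈ 0.8571
After 'falling': P(storm) = 0.7·0.8571 / (0.7·0.8571 + 0.35·0.1429) ≈ 0.9231
After 'falling': P(storm) = 0.7·0.9231 / (0.7·0.9231 + 0.35·0.0769) ≈ 0.9600

0.960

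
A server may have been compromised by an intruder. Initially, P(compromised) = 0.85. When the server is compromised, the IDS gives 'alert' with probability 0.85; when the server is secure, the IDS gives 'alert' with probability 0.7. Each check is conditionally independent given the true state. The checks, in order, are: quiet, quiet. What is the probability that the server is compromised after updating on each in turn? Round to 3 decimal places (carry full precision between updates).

0.586

Apply Bayes' rule sequentially, carrying P(compromised) forward.
After 'quiet': P(compromised) = 0.15·0.8500 / (0.15·0.8500 + 0.3·0.1500) ≈ 0.7391
After 'quiet': P(compromised) = 0.15·0.7391 / (0.15·0.7391 + 0.3·0.2609) ≈ 0.5862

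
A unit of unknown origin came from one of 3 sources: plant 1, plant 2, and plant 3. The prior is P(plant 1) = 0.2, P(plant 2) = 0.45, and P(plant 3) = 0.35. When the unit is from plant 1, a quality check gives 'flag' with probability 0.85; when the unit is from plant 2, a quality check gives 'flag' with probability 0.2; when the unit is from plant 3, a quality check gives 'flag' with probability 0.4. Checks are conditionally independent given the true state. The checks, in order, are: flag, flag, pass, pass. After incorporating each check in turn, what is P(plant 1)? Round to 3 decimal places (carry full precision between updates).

Apply Bayes' rule sequentially, carrying P(plant 1) forward.
After 'flag': normaliser = 0.85·0.2000 + 0.2·0.4500 + 0.4·0.3500; P(plant 1) ≈ 0.4250, P(plant 2) ≈ 0.2250, P(plant 3) ≈ 0.3500
After 'flag': normaliser = 0.85·0.4250 + 0.2·0.2250 + 0.4·0.3500; P(plant 1) ≈ 0.6613, P(plant 2) ≈ 0.0824, P(plant 3) ≈ 0.2563
After 'pass': normaliser = 0.15·0.6613 + 0.8·0.0824 + 0.6·0.2563; P(plant 1) ≈ 0.3111, P(plant 2) ≈ 0.2067, P(plant 3) ≈ 0.4822
After 'pass': normaliser = 0.15·0.3111 + 0.8·0.2067 + 0.6·0.4822; P(plant 1) ≈ 0.0931, P(plant 2) ≈ 0.3298, P(plant 3) ≈ 0.5771

0.093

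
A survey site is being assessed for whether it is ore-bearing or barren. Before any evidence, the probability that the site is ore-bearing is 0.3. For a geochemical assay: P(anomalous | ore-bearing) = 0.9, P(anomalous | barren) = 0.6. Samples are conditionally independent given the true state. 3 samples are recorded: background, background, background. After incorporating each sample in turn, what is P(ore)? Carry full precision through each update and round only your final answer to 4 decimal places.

After 'background': P(ore) = 0.1·0.3000 / (0.1·0.3000 + 0.4·0.7000) ≈ 0.0968
After 'background': P(ore) = 0.1·0.0968 / (0.1·0.0968 + 0.4·0.9032) ≈ 0.0261
After 'background': P(ore) = 0.1·0.0261 / (0.1·0.0261 + 0.4·0.9739) ≈ 0.0067

0.0067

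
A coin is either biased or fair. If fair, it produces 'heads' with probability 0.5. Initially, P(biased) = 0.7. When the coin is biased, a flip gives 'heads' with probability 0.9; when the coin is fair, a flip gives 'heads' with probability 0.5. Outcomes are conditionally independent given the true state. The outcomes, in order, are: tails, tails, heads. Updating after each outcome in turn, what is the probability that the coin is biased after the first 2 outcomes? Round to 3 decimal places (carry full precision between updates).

After 'tails': P(biased) = 0.1·0.7000 / (0.1·0.7000 + 0.5·0.3000) ≈ 0.3182
After 'tails': P(biased) = 0.1·0.3182 / (0.1·0.3182 + 0.5·0.6818) ≈ 0.0854

0.085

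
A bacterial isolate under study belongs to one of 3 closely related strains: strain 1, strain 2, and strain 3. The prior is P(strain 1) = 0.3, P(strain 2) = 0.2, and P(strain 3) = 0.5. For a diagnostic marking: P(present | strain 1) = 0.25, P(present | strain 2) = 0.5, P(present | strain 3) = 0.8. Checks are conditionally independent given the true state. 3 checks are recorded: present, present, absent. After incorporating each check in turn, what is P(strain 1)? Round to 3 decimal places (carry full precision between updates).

After 'present': normaliser = 0.25·0.3000 + 0.5·0.2000 + 0.8·0.5000; P(strain 1) ≈ 0.1304, P(strain 2) ≈ 0.1739, P(strain 3) ≈ 0.6957
After 'present': normaliser = 0.25·0.1304 + 0.5·0.1739 + 0.8·0.6957; P(strain 1) ≈ 0.0482, P(strain 2) ≈ 0.1286, P(strain 3) ≈ 0.8232
After 'absent': normaliser = 0.75·0.0482 + 0.5·0.1286 + 0.2·0.8232; P(strain 1) ≈ 0.1364, P(strain 2) ≈ 0.2426, P(strain 3) ≈ 0.6210

0.136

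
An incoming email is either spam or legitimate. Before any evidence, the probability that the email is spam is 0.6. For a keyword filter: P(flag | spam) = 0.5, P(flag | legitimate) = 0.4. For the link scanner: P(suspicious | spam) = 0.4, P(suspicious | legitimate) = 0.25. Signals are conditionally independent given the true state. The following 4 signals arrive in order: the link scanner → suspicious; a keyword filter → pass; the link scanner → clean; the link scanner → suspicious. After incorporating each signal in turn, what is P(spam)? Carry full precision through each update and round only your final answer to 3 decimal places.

0.719

After the link scanner='suspicious': P(spam) = 0.4·0.6000 / (0.4·0.6000 + 0.25·0.4000) ≈ 0.7059
After a keyword filter='pass': P(spam) = 0.5·0.7059 / (0.5·0.7059 + 0.6·0.2941) ≈ 0.6667
After the link scanner='clean': P(spam) = 0.6·0.6667 / (0.6·0.6667 + 0.75·0.3333) ≈ 0.6154
After the link scanner='suspicious': P(spam) = 0.4·0.6154 / (0.4·0.6154 + 0.25·0.3846) ≈ 0.7191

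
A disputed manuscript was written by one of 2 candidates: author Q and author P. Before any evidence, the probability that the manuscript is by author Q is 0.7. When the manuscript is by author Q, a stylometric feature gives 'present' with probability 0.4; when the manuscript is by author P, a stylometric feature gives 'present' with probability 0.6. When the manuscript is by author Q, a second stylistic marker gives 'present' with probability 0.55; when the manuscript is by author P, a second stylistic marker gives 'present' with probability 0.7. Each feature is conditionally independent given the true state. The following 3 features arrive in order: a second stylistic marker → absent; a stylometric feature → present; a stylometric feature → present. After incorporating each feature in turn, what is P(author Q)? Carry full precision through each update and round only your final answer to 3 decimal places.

0.609

After a second stylistic marker='absent': P(author Q) = 0.45·0.7000 / (0.45·0.7000 + 0.3·0.3000) ≈ 0.7778
After a stylometric feature='present': P(author Q) = 0.4·0.7778 / (0.4·0.7778 + 0.6·0.2222) ≈ 0.7000
After a stylometric feature='present': P(author Q) = 0.4·0.7000 / (0.4·0.7000 + 0.6·0.3000) ≈ 0.6087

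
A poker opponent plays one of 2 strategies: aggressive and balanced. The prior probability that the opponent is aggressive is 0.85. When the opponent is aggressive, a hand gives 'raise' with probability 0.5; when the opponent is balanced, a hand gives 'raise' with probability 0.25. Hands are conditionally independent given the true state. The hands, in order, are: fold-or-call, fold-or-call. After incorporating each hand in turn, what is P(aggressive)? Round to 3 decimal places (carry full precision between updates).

Each posterior becomes the prior for the next update.
After 'fold-or-call': P(aggressive) = 0.5·0.8500 / (0.5·0.8500 + 0.75·0.1500) ≈ 0.7907
After 'fold-or-call': P(aggressive) = 0.5·0.7907 / (0.5·0.7907 + 0.75·0.2093) ≈ 0.7158

0.716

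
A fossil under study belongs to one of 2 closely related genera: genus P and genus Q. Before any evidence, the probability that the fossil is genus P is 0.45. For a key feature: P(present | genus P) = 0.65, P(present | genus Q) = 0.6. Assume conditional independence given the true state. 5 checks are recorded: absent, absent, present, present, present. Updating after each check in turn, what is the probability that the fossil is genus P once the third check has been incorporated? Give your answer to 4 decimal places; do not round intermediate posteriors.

Each posterior becomes the prior for the next update.
After 'absent': P(genus P) = 0.35·0.4500 / (0.35·0.4500 + 0.4·0.5500) ≈ 0.4172
After 'absent': P(genus P) = 0.35·0.4172 / (0.35·0.4172 + 0.4·0.5828) ≈ 0.3852
After 'present': P(genus P) = 0.65·0.3852 / (0.65·0.3852 + 0.6·0.6148) ≈ 0.4043

0.4043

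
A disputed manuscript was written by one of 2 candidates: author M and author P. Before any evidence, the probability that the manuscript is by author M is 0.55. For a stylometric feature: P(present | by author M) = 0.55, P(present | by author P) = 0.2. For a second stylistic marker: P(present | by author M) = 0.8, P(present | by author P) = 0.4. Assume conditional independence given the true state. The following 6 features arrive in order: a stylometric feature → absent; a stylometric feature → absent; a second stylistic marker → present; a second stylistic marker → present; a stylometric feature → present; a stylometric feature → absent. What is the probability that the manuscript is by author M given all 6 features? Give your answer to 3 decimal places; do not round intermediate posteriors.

0.705

After a stylometric feature='absent': P(author M) = 0.45·0.5500 / (0.45·0.5500 + 0.8·0.4500) ≈ 0.4074
After a stylometric feature='absent': P(author M) = 0.45·0.4074 / (0.45·0.4074 + 0.8·0.5926) ≈ 0.2789
After a second stylistic marker='present': P(author M) = 0.8·0.2789 / (0.8·0.2789 + 0.4·0.7211) ≈ 0.4361
After a second stylistic marker='present': P(author M) = 0.8·0.4361 / (0.8·0.4361 + 0.4·0.5639) ≈ 0.6074
After a stylometric feature='present': P(author M) = 0.55·0.6074 / (0.55·0.6074 + 0.2·0.3926) ≈ 0.8097
After a stylometric feature='absent': P(author M) = 0.45·0.8097 / (0.45·0.8097 + 0.8·0.1903) ≈ 0.7053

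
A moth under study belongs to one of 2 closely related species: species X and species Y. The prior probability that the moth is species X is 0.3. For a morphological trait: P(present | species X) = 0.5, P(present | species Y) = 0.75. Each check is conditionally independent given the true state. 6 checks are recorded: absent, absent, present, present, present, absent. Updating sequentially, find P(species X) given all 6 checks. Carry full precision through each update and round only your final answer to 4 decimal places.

Apply Bayes' rule sequentially, carrying P(species X) forward.
After 'absent': P(species X) = 0.5·0.3000 / (0.5·0.3000 + 0.25·0.7000) ≈ 0.4615
After 'absent': P(species X) = 0.5·0.4615 / (0.5·0.4615 + 0.25·0.5385) ≈ 0.6316
After 'present': P(species X) = 0.5·0.6316 / (0.5·0.6316 + 0.75·0.3684) ≈ 0.5333
After 'present': P(species X) = 0.5·0.5333 / (0.5·0.5333 + 0.75·0.4667) ≈ 0.4324
After 'present': P(species X) = 0.5·0.4324 / (0.5·0.4324 + 0.75·0.5676) ≈ 0.3368
After 'absent': P(species X) = 0.5·0.3368 / (0.5·0.3368 + 0.25·0.6632) ≈ 0.5039

0.5039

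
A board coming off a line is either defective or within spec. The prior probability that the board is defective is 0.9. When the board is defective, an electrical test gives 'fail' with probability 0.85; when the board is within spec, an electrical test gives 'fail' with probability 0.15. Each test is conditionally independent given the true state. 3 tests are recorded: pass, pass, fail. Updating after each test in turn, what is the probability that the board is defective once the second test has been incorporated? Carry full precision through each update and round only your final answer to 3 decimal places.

0.219

Each posterior becomes the prior for the next update.
After 'pass': P(defective) = 0.15·0.9000 / (0.15·0.9000 + 0.85·0.1000) ≈ 0.6136
After 'pass': P(defective) = 0.15·0.6136 / (0.15·0.6136 + 0.85·0.3864) ≈ 0.2189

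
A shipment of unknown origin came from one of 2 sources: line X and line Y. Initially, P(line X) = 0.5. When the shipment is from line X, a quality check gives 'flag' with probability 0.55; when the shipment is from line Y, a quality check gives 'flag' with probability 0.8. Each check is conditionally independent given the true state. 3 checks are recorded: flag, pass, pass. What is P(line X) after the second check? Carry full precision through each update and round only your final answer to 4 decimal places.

0.6074

Apply Bayes' rule sequentially, carrying P(line X) forward.
After 'flag': P(line X) = 0.55·0.5000 / (0.55·0.5000 + 0.8·0.5000) ≈ 0.4074
After 'pass': P(line X) = 0.45·0.4074 / (0.45·0.4074 + 0.2·0.5926) ≈ 0.6074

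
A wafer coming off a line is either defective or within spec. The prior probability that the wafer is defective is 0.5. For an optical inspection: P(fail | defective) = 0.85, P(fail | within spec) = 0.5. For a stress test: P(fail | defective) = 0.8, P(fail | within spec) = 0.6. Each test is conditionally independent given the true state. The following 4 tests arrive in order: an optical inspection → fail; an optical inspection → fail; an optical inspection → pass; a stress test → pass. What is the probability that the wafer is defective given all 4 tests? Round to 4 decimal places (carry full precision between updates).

0.3024

After an optical inspection='fail': P(defective) = 0.85·0.5000 / (0.85·0.5000 + 0.5·0.5000) ≈ 0.6296
After an optical inspection='fail': P(defective) = 0.85·0.6296 / (0.85·0.6296 + 0.5·0.3704) ≈ 0.7429
After an optical inspection='pass': P(defective) = 0.15·0.7429 / (0.15·0.7429 + 0.5·0.2571) ≈ 0.4644
After a stress test='pass': P(defective) = 0.2·0.4644 / (0.2·0.4644 + 0.4·0.5356) ≈ 0.3024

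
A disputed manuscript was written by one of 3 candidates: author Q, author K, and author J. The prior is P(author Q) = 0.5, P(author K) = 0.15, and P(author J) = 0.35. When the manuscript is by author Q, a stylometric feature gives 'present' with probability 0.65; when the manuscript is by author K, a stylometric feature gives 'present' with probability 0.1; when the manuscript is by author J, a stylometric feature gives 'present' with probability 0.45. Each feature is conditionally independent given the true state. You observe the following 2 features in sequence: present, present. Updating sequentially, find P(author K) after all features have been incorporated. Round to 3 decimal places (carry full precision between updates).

After 'present': normaliser = 0.65·0.5000 + 0.1·0.1500 + 0.45·0.3500; P(author Q) ≈ 0.6533, P(author K) ≈ 0.0302, P(author J) ≈ 0.3166
After 'present': normaliser = 0.65·0.6533 + 0.1·0.0302 + 0.45·0.3166; P(author Q) ≈ 0.7448, P(author K) ≈ 0.0053, P(author J) ≈ 0.2499

0.005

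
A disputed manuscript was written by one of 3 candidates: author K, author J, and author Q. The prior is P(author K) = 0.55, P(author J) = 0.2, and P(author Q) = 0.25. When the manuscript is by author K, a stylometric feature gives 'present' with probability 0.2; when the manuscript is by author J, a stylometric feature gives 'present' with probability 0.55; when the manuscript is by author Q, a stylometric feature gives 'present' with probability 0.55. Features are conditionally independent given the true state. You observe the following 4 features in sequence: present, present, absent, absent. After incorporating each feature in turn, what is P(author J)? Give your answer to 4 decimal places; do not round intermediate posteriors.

0.2942

After 'present': normaliser = 0.2·0.5500 + 0.55·0.2000 + 0.55·0.2500; P(author K) ≈ 0.3077, P(author J) ≈ 0.3077, P(author Q) ≈ 0.3846
After 'present': normaliser = 0.2·0.3077 + 0.55·0.3077 + 0.55·0.3846; P(author K) ≈ 0.1391, P(author J) ≈ 0.3826, P(author Q) ≈ 0.4783
After 'absent': normaliser = 0.8·0.1391 + 0.45·0.3826 + 0.45·0.4783; P(author K) ≈ 0.2232, P(author J) ≈ 0.3452, P(author Q) ≈ 0.4316
After 'absent': normaliser = 0.8·0.2232 + 0.45·0.3452 + 0.45·0.4316; P(author K) ≈ 0.3381, P(author J) ≈ 0.2942, P(author Q) ≈ 0.3677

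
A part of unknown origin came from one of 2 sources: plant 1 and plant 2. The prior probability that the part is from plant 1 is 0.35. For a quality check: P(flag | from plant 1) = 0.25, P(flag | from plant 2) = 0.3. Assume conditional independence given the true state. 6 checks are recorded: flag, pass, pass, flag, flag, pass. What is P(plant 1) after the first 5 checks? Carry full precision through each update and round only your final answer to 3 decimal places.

After 'flag': P(plant 1) = 0.25·0.3500 / (0.25·0.3500 + 0.3·0.6500) ≈ 0.3097
After 'pass': P(plant 1) = 0.75·0.3097 / (0.75·0.3097 + 0.7·0.6903) ≈ 0.3247
After 'pass': P(plant 1) = 0.75·0.3247 / (0.75·0.3247 + 0.7·0.6753) ≈ 0.3400
After 'flag': P(plant 1) = 0.25·0.3400 / (0.25·0.3400 + 0.3·0.6600) ≈ 0.3003
After 'flag': P(plant 1) = 0.25·0.3003 / (0.25·0.3003 + 0.3·0.6997) ≈ 0.2635

0.263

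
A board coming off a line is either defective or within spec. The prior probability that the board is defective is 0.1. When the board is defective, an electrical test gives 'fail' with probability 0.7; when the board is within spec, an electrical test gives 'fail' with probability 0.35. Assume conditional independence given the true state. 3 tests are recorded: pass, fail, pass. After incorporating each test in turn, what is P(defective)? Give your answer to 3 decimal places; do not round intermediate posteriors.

0.045

After 'pass': P(defective) = 0.3·0.1000 / (0.3·0.1000 + 0.65·0.9000) ≈ 0.0488
After 'fail': P(defective) = 0.7·0.0488 / (0.7·0.0488 + 0.35·0.9512) ≈ 0.0930
After 'pass': P(defective) = 0.3·0.0930 / (0.3·0.0930 + 0.65·0.9070) ≈ 0.0452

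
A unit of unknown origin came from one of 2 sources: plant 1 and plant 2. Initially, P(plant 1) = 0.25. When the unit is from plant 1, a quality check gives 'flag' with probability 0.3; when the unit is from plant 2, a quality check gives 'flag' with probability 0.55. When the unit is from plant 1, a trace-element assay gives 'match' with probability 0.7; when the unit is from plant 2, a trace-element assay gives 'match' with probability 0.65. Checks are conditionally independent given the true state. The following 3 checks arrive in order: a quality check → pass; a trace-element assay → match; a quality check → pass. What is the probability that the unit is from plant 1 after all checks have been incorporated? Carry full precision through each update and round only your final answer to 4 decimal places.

After a quality check='pass': P(plant 1) = 0.7·0.2500 / (0.7·0.2500 + 0.45·0.7500) ≈ 0.3415
After a trace-element assay='match': P(plant 1) = 0.7·0.3415 / (0.7·0.3415 + 0.65·0.6585) ≈ 0.3583
After a quality check='pass': P(plant 1) = 0.7·0.3583 / (0.7·0.3583 + 0.45·0.6417) ≈ 0.4648

0.4648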